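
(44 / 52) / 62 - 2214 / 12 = -74348 / 403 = -184.49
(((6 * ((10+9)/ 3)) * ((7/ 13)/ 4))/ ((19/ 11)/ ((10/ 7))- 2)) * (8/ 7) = -8360/ 1131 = -7.39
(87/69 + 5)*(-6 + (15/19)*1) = -14256/437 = -32.62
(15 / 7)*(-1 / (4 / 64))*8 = -1920 / 7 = -274.29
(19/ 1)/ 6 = 19/ 6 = 3.17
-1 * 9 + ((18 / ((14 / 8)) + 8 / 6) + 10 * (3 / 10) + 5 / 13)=1639 / 273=6.00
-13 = -13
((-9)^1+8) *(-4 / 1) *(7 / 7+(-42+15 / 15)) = -160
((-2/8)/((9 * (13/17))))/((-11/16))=68/1287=0.05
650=650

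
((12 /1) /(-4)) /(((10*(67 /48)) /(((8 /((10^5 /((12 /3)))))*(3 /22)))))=-108 /11515625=-0.00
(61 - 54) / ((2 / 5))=17.50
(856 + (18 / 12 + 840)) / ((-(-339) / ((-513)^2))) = 297819585 / 226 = 1317785.77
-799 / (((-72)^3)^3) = 799 / 51998697814228992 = 0.00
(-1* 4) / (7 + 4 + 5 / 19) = -38 / 107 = -0.36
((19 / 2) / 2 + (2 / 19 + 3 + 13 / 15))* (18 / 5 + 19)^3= 14346724871 / 142500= 100678.77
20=20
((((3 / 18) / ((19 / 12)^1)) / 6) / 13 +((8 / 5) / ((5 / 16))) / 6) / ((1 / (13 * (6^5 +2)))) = 123149074 / 1425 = 86420.40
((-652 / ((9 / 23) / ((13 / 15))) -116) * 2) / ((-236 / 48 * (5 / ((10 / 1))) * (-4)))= -842432 / 2655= -317.30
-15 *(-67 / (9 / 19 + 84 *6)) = 1273 / 639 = 1.99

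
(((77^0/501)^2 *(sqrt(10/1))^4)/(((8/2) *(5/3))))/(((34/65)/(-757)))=-246025/2844678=-0.09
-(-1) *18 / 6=3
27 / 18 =3 / 2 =1.50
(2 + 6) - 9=-1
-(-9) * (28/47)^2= 7056/2209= 3.19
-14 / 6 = -7 / 3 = -2.33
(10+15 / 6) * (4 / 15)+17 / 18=77 / 18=4.28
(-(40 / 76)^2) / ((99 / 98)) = -9800 / 35739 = -0.27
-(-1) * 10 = 10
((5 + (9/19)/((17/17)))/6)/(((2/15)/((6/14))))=390/133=2.93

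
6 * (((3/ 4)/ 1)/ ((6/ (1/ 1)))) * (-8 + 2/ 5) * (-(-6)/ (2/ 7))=-1197/ 10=-119.70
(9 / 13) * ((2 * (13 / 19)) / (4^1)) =9 / 38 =0.24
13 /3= 4.33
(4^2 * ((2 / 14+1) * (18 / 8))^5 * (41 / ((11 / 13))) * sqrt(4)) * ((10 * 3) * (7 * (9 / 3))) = 2900562462720 / 26411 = 109824030.24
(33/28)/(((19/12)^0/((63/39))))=99/52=1.90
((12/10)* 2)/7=12/35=0.34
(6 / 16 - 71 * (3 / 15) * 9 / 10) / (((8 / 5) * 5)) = -1.55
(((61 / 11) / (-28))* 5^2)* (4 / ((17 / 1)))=-1525 / 1309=-1.17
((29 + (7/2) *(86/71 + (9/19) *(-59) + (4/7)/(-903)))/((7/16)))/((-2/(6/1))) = 1258659016/2842343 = 442.82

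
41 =41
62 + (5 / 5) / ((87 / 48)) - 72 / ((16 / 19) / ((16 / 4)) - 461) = 15921242 / 253895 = 62.71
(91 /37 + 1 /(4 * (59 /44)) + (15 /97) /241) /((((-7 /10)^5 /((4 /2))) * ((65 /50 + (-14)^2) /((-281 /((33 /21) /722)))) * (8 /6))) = 3736486010721000000 /241747369901443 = 15456.16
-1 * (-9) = 9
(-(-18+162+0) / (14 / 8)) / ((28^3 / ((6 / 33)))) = -18 / 26411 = -0.00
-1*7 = -7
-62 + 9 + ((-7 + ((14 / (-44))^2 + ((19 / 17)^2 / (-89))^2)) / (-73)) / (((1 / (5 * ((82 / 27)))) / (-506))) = -11175256584214738 / 14343495722721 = -779.12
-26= -26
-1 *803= -803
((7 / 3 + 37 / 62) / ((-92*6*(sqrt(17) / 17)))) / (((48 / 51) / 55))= -509575*sqrt(17) / 1642752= -1.28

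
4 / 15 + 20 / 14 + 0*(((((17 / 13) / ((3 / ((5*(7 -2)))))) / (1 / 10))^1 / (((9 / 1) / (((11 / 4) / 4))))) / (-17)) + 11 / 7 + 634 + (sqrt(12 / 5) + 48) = 686.82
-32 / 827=-0.04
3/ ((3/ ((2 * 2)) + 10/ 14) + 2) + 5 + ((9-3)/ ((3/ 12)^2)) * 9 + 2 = 84571/ 97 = 871.87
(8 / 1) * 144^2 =165888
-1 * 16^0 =-1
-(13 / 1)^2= -169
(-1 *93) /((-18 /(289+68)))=3689 /2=1844.50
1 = 1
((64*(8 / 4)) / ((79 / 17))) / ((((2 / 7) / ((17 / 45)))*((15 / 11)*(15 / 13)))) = 18514496 / 799875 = 23.15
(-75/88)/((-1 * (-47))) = -75/4136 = -0.02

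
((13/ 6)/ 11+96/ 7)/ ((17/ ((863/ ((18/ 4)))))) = 5546501/ 35343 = 156.93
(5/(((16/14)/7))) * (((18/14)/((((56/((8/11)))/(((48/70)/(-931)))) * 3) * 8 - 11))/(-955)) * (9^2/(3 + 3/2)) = 7/23665664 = 0.00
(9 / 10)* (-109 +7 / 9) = -487 / 5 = -97.40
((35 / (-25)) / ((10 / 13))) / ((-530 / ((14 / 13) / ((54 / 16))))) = 0.00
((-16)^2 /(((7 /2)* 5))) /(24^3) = 1 /945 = 0.00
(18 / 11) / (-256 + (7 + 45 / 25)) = -15 / 2266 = -0.01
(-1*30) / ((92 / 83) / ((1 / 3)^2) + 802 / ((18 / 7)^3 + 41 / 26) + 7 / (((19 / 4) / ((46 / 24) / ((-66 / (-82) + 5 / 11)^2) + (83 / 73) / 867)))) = -160066695947481532800 / 293048361812935810813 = -0.55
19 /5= 3.80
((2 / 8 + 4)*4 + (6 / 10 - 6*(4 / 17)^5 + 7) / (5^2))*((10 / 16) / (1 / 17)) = 3071119971 / 16704200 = 183.85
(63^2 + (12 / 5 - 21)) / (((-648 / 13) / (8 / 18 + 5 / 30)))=-117689 / 2430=-48.43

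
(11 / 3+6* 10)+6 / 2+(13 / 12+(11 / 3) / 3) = 2483 / 36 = 68.97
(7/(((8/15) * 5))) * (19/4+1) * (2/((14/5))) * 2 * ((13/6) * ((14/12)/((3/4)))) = 10465/144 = 72.67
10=10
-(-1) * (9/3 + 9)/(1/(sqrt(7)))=12 * sqrt(7)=31.75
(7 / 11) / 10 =7 / 110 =0.06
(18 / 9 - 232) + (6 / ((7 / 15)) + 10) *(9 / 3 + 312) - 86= 6884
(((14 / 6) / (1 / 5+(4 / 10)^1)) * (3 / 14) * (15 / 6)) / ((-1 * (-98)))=25 / 1176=0.02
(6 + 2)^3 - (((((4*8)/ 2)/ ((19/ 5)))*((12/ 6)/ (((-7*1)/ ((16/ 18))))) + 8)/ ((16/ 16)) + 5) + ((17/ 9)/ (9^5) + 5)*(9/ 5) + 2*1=20068461011/ 39267585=511.07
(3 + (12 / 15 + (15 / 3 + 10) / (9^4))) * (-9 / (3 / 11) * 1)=-457358 / 3645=-125.48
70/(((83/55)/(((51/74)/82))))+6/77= 9070407/19390294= 0.47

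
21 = 21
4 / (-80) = -1 / 20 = -0.05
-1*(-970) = 970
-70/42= -5/3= -1.67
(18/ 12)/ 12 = 1/ 8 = 0.12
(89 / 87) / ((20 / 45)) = 267 / 116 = 2.30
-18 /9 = -2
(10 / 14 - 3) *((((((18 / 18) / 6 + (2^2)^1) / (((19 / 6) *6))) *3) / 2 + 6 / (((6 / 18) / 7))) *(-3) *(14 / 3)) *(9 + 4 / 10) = 3609976 / 95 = 37999.75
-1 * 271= -271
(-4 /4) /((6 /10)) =-5 /3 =-1.67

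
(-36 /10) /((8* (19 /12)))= -27 /95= -0.28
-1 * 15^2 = -225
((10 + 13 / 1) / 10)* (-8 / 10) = -46 / 25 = -1.84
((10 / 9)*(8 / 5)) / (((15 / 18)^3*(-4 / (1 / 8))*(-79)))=12 / 9875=0.00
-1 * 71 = -71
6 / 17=0.35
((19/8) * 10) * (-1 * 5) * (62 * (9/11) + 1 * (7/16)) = -4277375/704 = -6075.82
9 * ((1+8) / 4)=81 / 4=20.25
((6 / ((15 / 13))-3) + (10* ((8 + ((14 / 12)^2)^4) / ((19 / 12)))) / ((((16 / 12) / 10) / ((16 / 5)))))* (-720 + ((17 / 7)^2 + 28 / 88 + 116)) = -44248266726137 / 42661080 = -1037204.56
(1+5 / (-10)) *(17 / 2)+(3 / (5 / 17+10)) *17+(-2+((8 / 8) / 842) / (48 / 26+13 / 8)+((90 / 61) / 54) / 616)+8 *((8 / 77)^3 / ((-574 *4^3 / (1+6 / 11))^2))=182350076318803328161493 / 25309975364517484918200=7.20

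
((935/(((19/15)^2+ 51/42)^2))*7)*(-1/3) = -21647587500/78836641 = -274.59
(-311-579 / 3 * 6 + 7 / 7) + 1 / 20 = -29359 / 20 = -1467.95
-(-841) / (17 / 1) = 841 / 17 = 49.47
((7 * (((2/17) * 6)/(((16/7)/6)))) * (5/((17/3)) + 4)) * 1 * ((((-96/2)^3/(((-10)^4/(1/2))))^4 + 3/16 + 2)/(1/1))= 83742623434742818833/1411132812500000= 59344.25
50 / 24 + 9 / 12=17 / 6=2.83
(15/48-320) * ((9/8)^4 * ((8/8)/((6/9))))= -100678545/131072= -768.12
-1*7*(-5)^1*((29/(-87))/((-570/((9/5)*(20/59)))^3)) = 504/35217364025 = 0.00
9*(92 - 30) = 558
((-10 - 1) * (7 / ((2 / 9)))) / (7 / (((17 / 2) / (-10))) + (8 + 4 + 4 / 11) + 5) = -37.96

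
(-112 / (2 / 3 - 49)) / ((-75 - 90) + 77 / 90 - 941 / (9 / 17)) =-6048 / 5067547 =-0.00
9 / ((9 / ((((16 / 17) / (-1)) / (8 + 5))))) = -16 / 221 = -0.07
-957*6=-5742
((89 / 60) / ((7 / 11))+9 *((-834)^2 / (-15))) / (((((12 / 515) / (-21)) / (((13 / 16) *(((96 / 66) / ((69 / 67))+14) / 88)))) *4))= 1372753041899863 / 102592512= 13380635.83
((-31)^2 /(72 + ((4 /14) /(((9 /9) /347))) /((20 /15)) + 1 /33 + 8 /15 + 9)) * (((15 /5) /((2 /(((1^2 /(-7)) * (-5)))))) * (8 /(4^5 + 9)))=6342600 /124020947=0.05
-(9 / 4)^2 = -81 / 16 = -5.06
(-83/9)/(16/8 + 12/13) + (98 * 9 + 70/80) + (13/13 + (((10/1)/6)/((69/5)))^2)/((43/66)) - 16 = 80776827185/93353688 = 865.28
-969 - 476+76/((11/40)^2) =-53245/121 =-440.04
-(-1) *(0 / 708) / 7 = 0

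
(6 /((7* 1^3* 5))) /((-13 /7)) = -6 /65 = -0.09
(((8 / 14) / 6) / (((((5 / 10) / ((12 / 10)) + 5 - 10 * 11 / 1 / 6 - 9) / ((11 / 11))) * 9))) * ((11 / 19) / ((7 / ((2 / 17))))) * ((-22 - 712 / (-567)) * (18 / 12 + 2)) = 1035056 / 3034463229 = 0.00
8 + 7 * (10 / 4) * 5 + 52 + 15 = 325 / 2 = 162.50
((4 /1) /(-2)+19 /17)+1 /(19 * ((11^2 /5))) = -34400 /39083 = -0.88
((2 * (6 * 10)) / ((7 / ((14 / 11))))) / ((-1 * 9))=-80 / 33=-2.42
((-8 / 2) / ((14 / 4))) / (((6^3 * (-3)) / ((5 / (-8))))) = -5 / 4536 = -0.00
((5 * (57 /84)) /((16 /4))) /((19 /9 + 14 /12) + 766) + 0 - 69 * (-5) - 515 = -131822585 /775432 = -170.00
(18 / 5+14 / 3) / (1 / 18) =744 / 5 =148.80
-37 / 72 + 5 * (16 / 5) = 1115 / 72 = 15.49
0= 0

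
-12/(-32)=3/8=0.38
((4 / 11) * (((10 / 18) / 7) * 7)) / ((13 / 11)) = 0.17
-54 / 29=-1.86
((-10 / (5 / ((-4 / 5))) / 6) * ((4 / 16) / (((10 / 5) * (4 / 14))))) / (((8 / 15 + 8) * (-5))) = -0.00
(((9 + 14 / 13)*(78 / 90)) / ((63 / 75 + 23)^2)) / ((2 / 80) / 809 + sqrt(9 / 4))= 0.01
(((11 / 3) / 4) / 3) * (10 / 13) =55 / 234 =0.24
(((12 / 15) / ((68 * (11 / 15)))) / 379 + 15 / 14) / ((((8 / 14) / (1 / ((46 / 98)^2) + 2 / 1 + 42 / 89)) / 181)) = 63514450527993 / 26694173704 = 2379.34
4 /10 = 2 /5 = 0.40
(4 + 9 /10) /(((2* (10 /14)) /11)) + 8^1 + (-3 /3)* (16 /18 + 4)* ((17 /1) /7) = 213299 /6300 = 33.86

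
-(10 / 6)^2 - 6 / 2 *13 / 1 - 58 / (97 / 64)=-69880 / 873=-80.05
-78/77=-1.01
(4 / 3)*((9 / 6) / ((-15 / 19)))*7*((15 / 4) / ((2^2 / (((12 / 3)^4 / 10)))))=-2128 / 5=-425.60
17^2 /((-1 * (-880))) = 289 /880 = 0.33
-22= -22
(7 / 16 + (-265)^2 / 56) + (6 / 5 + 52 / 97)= 1256.19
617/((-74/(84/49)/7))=-3702/37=-100.05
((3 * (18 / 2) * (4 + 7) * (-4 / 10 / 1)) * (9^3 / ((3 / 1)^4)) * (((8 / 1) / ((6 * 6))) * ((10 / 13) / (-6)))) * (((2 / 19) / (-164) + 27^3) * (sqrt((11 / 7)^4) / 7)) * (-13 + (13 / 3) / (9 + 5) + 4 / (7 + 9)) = -6734738406495 / 2559466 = -2631306.06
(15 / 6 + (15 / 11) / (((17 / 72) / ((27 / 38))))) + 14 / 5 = 334109 / 35530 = 9.40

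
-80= -80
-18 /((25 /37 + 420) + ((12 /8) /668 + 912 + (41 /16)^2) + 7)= -9490944 /709840529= -0.01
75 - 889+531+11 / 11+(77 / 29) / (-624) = -5103149 / 18096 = -282.00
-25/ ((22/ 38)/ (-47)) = 22325/ 11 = 2029.55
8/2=4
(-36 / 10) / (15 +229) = -9 / 610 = -0.01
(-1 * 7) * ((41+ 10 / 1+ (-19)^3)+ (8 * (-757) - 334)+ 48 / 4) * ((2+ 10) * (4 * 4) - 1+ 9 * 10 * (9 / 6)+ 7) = 30736566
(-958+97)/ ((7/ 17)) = -2091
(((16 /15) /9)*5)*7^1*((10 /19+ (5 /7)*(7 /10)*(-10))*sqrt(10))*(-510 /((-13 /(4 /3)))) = -6473600*sqrt(10) /6669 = -3069.62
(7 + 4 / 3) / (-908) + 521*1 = 1419179 / 2724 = 520.99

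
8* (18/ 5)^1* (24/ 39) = 1152/ 65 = 17.72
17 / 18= 0.94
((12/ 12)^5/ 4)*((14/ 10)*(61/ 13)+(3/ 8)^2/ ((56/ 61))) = 1566053/ 931840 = 1.68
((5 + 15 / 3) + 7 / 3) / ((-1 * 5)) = -37 / 15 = -2.47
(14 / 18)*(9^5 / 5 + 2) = 413413 / 45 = 9186.96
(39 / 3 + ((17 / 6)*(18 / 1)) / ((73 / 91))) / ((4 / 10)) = 13975 / 73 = 191.44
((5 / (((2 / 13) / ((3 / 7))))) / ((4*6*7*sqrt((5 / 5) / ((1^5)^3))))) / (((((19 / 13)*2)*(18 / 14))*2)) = 845 / 76608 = 0.01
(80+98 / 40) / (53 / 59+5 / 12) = 291873 / 4655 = 62.70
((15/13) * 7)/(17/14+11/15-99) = -22050/264953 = -0.08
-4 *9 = -36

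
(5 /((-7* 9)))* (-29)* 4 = 580 /63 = 9.21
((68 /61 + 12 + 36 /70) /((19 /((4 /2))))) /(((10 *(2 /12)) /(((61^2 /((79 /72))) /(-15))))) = -255596832 /1313375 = -194.61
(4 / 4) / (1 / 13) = 13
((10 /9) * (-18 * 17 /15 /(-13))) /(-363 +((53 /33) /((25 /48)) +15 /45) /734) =-13725800 /2857553803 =-0.00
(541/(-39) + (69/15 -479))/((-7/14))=190426/195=976.54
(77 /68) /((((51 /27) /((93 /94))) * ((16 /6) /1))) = 193347 /869312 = 0.22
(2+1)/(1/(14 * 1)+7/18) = 189/29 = 6.52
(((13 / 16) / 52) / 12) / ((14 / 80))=0.01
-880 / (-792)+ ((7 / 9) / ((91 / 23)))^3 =1791737 / 1601613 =1.12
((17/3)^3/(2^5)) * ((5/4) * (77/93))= 1891505/321408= 5.89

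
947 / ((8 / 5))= 4735 / 8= 591.88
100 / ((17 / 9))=900 / 17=52.94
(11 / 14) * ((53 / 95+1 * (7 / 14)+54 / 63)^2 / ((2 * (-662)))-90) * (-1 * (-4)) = -2318674723299 / 8197082600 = -282.87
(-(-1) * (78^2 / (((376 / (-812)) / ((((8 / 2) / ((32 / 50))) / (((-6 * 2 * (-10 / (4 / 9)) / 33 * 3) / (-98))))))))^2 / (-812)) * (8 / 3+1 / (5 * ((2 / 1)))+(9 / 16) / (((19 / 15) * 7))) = -108688752938831065 / 290103552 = -374655022.97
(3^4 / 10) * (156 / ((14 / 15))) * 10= 13538.57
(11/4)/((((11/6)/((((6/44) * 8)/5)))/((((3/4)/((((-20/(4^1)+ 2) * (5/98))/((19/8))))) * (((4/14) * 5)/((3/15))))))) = -27.20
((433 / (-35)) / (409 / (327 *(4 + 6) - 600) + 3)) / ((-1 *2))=115611 / 58933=1.96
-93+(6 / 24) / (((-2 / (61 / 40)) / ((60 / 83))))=-123687 / 1328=-93.14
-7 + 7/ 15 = -98/ 15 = -6.53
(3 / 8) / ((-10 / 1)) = -3 / 80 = -0.04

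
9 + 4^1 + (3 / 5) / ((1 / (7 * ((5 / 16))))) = 229 / 16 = 14.31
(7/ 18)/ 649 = 7/ 11682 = 0.00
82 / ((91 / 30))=2460 / 91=27.03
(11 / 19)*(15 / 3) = 55 / 19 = 2.89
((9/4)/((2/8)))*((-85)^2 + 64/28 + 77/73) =33243138/511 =65055.06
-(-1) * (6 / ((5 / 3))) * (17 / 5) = 306 / 25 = 12.24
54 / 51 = 18 / 17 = 1.06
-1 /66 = -0.02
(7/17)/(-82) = -7/1394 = -0.01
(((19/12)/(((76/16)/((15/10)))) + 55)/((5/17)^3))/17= 32079/250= 128.32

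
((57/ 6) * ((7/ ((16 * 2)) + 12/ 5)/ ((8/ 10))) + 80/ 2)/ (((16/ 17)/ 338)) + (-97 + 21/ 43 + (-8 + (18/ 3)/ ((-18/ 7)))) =6717372433/ 264192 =25426.10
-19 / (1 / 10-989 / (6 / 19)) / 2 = 285 / 93952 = 0.00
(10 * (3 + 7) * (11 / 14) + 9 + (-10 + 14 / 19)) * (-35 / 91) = -52075 / 1729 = -30.12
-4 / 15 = -0.27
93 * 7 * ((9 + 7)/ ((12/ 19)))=16492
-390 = -390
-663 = -663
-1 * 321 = -321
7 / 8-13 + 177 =1319 / 8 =164.88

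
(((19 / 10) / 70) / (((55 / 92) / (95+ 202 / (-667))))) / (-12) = -1200097 / 3349500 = -0.36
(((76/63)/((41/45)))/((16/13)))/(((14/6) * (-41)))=-3705/329476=-0.01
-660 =-660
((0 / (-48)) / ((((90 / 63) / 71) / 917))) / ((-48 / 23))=0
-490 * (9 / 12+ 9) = -9555 / 2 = -4777.50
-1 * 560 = -560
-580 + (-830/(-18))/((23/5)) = -117985/207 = -569.98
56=56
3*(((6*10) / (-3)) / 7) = -60 / 7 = -8.57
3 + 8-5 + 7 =13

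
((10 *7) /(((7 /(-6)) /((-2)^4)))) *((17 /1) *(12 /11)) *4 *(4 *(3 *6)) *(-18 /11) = 1015234560 /121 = 8390368.26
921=921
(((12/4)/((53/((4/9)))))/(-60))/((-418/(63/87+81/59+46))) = 41147/852873615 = 0.00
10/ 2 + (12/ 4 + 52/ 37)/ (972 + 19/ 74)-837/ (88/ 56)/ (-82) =746312495/ 64896194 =11.50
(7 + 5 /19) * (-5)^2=3450 /19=181.58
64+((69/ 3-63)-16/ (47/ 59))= 184/ 47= 3.91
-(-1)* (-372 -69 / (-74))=-27459 / 74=-371.07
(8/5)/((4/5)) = 2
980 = 980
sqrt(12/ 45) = 2 * sqrt(15)/ 15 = 0.52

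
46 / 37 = 1.24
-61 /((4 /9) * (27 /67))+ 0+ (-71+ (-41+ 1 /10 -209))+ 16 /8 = -39569 /60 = -659.48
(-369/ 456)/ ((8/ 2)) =-123/ 608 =-0.20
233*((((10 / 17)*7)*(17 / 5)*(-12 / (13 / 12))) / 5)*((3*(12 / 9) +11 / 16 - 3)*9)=-7133994 / 65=-109753.75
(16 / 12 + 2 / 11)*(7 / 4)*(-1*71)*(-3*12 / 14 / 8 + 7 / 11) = -172175 / 2904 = -59.29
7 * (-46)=-322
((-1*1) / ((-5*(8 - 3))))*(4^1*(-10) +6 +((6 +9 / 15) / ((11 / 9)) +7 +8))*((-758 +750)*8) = 4352 / 125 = 34.82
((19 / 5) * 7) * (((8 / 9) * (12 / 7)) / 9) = 608 / 135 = 4.50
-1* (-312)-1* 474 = -162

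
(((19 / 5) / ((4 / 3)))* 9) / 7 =513 / 140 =3.66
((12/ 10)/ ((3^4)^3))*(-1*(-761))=1522/ 885735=0.00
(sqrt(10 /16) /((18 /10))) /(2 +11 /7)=7*sqrt(10) /180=0.12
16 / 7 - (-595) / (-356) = 1531 / 2492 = 0.61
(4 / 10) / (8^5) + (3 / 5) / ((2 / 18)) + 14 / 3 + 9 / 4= 3026947 / 245760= 12.32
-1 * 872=-872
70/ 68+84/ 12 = 273/ 34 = 8.03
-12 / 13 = -0.92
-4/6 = -0.67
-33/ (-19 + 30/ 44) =726/ 403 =1.80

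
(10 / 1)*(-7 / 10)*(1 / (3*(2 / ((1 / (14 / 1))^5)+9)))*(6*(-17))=238 / 1075657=0.00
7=7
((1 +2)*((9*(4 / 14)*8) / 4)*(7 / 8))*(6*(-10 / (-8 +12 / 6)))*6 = 810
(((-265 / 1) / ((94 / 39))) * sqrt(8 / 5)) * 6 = -12402 * sqrt(10) / 47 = -834.44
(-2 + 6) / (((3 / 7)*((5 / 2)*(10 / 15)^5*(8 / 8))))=567 / 20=28.35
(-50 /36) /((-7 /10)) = 125 /63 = 1.98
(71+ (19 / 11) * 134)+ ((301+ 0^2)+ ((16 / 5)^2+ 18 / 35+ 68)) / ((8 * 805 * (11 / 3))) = 3749728371 / 12397000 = 302.47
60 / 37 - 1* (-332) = 12344 / 37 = 333.62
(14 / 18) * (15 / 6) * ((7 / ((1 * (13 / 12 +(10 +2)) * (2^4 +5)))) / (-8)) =-35 / 5652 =-0.01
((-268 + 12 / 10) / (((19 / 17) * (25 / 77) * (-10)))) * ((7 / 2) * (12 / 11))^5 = 10373355157536 / 173861875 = 59664.35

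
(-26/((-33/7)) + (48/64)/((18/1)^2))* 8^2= 353.12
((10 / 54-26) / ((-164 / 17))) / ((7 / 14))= 289 / 54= 5.35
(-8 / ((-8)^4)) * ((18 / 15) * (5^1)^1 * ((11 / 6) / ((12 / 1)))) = -11 / 6144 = -0.00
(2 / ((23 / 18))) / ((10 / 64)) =1152 / 115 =10.02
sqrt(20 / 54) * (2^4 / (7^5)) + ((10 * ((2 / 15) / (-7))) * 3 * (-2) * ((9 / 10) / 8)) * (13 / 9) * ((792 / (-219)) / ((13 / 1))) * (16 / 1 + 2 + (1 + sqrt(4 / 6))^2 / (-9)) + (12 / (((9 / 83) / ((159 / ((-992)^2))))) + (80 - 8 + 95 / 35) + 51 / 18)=16 * sqrt(30) / 151263 + 88 * sqrt(6) / 22995 + 61941721243 / 808162560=76.66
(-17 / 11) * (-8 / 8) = 17 / 11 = 1.55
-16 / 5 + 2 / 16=-123 / 40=-3.08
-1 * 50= -50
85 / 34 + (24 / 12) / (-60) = 37 / 15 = 2.47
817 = 817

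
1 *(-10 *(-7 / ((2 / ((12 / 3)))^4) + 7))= 1050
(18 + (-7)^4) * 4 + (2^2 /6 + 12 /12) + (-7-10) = 28982 /3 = 9660.67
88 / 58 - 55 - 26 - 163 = -7032 / 29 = -242.48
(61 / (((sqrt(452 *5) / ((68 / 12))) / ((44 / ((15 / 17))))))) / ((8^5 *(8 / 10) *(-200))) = -193919 *sqrt(565) / 66650112000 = -0.00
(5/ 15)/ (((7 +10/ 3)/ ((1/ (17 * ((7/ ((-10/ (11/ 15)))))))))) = -0.00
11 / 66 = 1 / 6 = 0.17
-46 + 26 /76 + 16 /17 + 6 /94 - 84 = -3906159 /30362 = -128.65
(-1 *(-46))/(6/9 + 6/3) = 69/4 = 17.25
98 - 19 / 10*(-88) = 1326 / 5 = 265.20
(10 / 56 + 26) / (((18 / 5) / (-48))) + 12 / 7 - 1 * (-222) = -376 / 3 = -125.33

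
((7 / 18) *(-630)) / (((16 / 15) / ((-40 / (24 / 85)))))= 520625 / 16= 32539.06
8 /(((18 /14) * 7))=8 /9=0.89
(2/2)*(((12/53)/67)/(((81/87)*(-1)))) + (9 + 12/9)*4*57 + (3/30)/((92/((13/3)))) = 69271803449/29402280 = 2356.00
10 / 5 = 2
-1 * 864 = -864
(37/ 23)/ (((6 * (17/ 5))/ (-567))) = -34965/ 782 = -44.71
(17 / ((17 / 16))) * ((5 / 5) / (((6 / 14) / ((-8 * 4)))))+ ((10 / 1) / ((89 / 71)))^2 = -26876564 / 23763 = -1131.03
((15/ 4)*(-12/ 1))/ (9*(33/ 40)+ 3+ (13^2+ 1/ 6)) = -5400/ 21551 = -0.25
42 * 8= 336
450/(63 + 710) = 450/773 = 0.58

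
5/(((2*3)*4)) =5/24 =0.21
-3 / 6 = -1 / 2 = -0.50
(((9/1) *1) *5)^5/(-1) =-184528125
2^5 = 32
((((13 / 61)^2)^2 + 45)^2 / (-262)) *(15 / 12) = -485303625288821045 / 50227316005287622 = -9.66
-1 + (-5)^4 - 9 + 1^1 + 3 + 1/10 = 6191/10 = 619.10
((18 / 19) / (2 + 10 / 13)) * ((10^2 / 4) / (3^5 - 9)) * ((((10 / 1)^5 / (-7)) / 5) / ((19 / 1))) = -125000 / 22743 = -5.50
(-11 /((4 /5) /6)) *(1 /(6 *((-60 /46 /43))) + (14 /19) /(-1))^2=-4995745931 /1559520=-3203.39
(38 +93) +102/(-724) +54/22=530855/3982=133.31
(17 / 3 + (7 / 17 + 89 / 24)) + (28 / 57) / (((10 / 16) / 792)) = 8168941 / 12920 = 632.27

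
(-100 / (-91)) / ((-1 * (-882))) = 50 / 40131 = 0.00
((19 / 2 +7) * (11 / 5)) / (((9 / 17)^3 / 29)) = 7094.53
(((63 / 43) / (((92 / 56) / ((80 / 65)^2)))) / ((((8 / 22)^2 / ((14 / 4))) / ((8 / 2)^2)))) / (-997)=-95622912 / 166639577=-0.57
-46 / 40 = -23 / 20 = -1.15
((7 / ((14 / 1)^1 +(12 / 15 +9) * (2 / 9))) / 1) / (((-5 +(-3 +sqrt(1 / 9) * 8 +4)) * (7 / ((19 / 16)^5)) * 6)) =-111424455 / 6106906624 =-0.02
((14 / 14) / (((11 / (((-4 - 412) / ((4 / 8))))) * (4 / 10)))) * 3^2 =-18720 / 11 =-1701.82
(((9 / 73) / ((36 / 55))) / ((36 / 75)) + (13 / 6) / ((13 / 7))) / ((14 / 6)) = 5463 / 8176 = 0.67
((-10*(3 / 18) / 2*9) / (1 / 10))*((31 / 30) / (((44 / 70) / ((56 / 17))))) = -75950 / 187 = -406.15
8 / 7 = 1.14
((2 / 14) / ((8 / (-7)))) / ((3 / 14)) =-7 / 12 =-0.58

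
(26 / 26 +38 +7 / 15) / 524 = 0.08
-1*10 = -10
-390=-390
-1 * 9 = -9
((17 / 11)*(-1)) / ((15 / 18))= -102 / 55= -1.85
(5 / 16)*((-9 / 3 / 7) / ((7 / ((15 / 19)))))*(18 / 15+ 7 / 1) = -0.12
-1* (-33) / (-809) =-33 / 809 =-0.04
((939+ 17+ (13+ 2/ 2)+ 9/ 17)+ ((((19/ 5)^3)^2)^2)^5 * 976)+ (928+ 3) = 881281789722811803712067778733938065441103783732177988516706166909700564475565942/ 14745149545802860302501358091831207275390625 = 59767572175872889231872130000000000000.00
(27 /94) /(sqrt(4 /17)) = 27 * sqrt(17) /188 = 0.59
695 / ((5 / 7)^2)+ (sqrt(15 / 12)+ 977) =sqrt(5) / 2+ 11696 / 5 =2340.32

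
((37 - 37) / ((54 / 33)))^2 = 0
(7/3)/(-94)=-7/282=-0.02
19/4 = 4.75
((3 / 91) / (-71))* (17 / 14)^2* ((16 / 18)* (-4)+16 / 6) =578 / 949767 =0.00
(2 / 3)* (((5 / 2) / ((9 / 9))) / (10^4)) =1 / 6000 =0.00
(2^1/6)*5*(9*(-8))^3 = -622080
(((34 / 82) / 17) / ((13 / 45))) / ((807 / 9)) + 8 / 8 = 143512 / 143377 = 1.00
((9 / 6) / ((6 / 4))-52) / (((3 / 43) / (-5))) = 3655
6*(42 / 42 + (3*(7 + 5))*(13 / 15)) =966 / 5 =193.20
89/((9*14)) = 89/126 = 0.71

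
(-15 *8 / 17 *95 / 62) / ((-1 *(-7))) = -5700 / 3689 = -1.55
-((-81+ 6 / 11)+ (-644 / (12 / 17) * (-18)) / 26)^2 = -303778.27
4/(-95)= -4/95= -0.04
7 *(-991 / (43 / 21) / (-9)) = 48559 / 129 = 376.43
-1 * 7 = -7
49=49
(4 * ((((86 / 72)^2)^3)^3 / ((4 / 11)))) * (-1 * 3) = -2778592669308478668930028873139 / 3438141599496845182057316352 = -808.17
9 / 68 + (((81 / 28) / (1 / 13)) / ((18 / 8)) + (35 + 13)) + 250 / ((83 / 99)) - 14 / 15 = 214591303 / 592620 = 362.11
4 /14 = 2 /7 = 0.29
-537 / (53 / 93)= -49941 / 53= -942.28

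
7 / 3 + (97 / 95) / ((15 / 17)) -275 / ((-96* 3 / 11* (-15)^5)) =3.49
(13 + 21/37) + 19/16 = 8735/592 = 14.76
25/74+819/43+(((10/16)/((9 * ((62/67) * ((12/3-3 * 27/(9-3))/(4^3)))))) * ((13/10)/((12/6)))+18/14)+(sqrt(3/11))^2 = 26774084989/1298819214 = 20.61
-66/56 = -33/28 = -1.18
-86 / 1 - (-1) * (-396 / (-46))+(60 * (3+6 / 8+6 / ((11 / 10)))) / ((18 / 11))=11965 / 46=260.11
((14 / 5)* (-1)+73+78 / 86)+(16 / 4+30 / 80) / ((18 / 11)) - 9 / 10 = 2256383 / 30960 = 72.88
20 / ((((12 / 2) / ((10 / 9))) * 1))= 100 / 27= 3.70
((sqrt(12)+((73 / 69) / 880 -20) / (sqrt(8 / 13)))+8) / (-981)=-8 / 981 -2 * sqrt(3) / 981+1214327 * sqrt(26) / 238265280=0.01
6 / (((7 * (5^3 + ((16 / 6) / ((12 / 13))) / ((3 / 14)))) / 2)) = 324 / 26173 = 0.01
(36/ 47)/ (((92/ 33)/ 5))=1485/ 1081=1.37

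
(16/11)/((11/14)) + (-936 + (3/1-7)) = -938.15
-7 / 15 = -0.47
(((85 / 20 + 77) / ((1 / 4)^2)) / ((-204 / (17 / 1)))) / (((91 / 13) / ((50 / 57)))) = -16250 / 1197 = -13.58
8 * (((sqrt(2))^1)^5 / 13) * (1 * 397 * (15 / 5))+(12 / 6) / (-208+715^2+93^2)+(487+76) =4709.04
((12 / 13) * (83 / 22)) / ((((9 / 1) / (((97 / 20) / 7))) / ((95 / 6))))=152969 / 36036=4.24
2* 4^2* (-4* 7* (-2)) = 1792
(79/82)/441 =79/36162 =0.00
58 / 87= 2 / 3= 0.67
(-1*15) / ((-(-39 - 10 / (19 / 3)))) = -95 / 257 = -0.37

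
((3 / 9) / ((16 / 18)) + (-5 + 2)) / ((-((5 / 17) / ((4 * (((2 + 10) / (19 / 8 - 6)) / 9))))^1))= -1904 / 145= -13.13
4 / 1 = 4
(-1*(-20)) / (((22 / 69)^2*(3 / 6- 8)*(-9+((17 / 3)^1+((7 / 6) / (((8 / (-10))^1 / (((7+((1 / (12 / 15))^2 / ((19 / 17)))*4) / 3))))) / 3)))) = 17368128 / 3558005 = 4.88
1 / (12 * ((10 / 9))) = 3 / 40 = 0.08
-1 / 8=-0.12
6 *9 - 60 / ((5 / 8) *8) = 42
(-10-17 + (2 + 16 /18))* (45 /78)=-1085 /78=-13.91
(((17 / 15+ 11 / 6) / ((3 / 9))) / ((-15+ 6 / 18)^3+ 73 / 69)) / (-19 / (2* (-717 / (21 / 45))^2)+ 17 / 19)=-4858654624911 / 1540522321611115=-0.00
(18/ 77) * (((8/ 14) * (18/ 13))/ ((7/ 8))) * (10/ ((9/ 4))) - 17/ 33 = 62437/ 147147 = 0.42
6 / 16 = 3 / 8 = 0.38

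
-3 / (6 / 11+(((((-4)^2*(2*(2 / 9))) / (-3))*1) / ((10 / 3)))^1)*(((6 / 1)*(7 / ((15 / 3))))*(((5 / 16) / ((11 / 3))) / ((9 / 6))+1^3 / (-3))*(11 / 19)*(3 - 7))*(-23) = -3490641 / 1558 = -2240.46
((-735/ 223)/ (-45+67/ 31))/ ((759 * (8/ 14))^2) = 372155/ 909882302208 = 0.00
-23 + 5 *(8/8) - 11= -29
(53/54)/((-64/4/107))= -5671/864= -6.56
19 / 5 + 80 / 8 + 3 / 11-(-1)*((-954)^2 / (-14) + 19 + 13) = -25010452 / 385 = -64962.21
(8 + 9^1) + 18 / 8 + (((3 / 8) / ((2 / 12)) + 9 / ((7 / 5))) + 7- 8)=377 / 14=26.93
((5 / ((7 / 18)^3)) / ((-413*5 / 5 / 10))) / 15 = -19440 / 141659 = -0.14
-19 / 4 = -4.75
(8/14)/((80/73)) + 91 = 12813/140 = 91.52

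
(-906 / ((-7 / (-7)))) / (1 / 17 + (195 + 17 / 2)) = -10268 / 2307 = -4.45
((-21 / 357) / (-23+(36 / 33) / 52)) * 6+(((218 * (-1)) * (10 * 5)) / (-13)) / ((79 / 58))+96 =20412191935 / 28685137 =711.59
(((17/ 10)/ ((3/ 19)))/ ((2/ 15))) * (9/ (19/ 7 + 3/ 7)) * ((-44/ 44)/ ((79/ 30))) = -305235/ 3476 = -87.81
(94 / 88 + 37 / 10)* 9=42.91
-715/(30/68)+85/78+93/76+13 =-1586089/988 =-1605.35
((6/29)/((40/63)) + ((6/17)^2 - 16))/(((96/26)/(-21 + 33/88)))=372717917/4291072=86.86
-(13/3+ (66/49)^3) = -2391925/352947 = -6.78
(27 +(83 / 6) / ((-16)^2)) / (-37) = -41555 / 56832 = -0.73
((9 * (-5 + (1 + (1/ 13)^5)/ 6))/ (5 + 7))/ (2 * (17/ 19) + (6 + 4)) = -25572803/ 83169632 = -0.31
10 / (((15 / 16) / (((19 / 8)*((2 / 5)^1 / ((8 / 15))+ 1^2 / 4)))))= 76 / 3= 25.33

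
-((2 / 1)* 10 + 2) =-22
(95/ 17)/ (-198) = -95/ 3366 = -0.03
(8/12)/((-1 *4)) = -1/6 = -0.17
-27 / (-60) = 9 / 20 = 0.45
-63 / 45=-7 / 5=-1.40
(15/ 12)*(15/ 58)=75/ 232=0.32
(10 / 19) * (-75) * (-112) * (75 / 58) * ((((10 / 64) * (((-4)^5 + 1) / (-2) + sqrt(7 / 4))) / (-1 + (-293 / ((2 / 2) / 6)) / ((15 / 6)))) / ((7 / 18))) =-6473671875 / 3880142- 6328125 * sqrt(7) / 3880142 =-1672.73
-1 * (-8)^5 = 32768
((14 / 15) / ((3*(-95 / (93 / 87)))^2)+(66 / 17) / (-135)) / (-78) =250356466 / 679345187625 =0.00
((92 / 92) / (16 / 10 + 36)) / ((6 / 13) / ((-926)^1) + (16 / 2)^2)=30095 / 72420044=0.00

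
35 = 35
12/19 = 0.63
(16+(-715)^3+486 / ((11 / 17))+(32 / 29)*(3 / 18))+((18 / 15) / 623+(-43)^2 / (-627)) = -6901119572368174 / 18880015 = -365525110.67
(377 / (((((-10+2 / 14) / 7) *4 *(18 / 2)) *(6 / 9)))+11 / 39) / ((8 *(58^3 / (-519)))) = 40495321 / 11200989696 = 0.00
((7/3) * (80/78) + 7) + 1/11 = 12206/1287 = 9.48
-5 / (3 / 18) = -30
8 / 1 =8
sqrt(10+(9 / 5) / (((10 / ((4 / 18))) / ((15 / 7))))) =sqrt(12355) / 35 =3.18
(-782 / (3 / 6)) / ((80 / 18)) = -3519 / 10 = -351.90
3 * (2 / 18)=1 / 3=0.33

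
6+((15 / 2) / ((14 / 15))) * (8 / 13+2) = 4917 / 182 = 27.02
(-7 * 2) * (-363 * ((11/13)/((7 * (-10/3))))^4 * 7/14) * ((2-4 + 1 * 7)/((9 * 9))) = 0.00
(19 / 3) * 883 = 16777 / 3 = 5592.33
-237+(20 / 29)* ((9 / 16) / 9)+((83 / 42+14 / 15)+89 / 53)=-150002921 / 645540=-232.37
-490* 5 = -2450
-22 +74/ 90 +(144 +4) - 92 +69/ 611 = 960542/ 27495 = 34.94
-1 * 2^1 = -2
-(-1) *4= 4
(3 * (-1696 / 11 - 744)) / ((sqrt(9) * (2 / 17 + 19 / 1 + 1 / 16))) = -2687360 / 57387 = -46.83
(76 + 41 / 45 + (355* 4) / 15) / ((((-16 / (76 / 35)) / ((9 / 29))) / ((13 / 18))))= -5.22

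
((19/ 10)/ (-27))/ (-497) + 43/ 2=1442552/ 67095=21.50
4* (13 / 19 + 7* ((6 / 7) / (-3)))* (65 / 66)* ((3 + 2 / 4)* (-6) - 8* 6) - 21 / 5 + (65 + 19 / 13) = 5704573 / 13585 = 419.92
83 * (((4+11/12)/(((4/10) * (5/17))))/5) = 83249/120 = 693.74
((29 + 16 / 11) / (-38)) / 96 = -335 / 40128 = -0.01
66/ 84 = 0.79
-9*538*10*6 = -290520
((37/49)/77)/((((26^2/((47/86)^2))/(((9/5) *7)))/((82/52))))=30159477/350328698720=0.00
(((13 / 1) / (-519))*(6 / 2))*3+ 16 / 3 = 2651 / 519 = 5.11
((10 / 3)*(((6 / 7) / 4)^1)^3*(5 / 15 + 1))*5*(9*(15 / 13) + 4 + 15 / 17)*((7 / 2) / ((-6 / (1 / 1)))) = -6025 / 3094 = -1.95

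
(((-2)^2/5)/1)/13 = 4/65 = 0.06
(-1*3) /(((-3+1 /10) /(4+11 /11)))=150 /29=5.17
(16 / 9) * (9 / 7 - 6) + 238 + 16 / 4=4906 / 21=233.62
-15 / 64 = -0.23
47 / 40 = 1.18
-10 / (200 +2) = -5 / 101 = -0.05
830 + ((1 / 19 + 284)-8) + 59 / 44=925781 / 836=1107.39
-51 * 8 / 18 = -68 / 3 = -22.67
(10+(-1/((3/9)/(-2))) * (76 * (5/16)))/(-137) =-305/274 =-1.11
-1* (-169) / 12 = 169 / 12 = 14.08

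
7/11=0.64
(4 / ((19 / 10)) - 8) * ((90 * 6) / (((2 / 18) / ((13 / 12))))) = -589680 / 19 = -31035.79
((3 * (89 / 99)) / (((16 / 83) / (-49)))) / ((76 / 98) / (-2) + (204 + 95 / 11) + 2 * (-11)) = -3.60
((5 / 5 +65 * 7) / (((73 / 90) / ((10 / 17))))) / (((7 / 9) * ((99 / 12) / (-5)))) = -24624000 / 95557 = -257.69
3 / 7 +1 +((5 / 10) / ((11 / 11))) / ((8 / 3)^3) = 10429 / 7168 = 1.45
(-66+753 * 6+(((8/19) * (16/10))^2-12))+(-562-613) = 29470721/9025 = 3265.45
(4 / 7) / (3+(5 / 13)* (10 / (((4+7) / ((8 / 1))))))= 572 / 5803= 0.10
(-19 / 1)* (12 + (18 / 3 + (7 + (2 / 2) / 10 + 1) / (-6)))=-6327 / 20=-316.35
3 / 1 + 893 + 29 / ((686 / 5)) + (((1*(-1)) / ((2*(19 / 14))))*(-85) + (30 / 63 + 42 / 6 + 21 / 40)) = 731620591 / 782040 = 935.53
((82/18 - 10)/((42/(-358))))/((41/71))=80.36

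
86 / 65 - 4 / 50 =404 / 325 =1.24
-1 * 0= 0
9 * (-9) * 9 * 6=-4374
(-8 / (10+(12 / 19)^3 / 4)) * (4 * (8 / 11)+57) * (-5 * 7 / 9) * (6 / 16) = 158202835 / 2277726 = 69.46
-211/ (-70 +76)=-211/ 6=-35.17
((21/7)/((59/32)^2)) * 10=30720/3481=8.83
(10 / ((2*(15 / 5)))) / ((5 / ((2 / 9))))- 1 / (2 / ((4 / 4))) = -23 / 54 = -0.43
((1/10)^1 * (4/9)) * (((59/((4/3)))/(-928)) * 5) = -59/5568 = -0.01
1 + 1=2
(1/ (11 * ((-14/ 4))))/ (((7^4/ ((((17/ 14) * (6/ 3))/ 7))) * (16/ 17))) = -289/ 72471784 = -0.00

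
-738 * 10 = -7380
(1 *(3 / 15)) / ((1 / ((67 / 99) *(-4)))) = -268 / 495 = -0.54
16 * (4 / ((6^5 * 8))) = 1 / 972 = 0.00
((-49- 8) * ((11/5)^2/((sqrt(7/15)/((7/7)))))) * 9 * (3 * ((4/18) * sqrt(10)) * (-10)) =82764 * sqrt(42)/7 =76624.57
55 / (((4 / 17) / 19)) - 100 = 17365 / 4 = 4341.25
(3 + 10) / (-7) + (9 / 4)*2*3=163 / 14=11.64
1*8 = 8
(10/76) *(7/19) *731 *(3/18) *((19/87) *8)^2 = 409360/22707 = 18.03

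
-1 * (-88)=88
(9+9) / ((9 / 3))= 6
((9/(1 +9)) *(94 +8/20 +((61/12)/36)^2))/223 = 88105133/231206400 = 0.38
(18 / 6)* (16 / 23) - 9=-159 / 23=-6.91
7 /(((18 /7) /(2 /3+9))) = 1421 /54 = 26.31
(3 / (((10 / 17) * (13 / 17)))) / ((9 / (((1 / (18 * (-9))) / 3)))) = -289 / 189540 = -0.00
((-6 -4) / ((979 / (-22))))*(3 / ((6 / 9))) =90 / 89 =1.01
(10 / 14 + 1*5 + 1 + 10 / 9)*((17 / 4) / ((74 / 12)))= 8381 / 1554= 5.39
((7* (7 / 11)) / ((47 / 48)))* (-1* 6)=-14112 / 517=-27.30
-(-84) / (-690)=-14 / 115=-0.12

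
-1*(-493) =493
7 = 7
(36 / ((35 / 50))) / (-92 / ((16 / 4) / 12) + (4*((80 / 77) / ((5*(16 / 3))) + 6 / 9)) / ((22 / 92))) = -32670 / 167831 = -0.19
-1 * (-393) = 393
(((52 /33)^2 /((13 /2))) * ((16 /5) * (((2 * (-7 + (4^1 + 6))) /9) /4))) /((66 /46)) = 76544 /539055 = 0.14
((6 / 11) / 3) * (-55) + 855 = 845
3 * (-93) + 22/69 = -19229/69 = -278.68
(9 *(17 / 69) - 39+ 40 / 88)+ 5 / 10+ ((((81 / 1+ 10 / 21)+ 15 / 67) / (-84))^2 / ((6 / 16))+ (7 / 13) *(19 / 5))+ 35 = 322231636933781 / 86141397372030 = 3.74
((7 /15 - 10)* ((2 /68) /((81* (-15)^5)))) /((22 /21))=91 /20913187500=0.00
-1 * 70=-70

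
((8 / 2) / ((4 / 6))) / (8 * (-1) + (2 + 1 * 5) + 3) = 3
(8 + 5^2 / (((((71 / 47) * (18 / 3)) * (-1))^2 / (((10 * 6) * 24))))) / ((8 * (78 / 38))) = 1780718 / 65533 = 27.17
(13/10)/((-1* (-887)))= 13/8870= 0.00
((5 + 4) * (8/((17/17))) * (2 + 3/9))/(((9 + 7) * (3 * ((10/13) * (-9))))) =-91/180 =-0.51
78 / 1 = 78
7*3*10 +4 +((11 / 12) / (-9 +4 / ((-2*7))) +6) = 171523 / 780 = 219.90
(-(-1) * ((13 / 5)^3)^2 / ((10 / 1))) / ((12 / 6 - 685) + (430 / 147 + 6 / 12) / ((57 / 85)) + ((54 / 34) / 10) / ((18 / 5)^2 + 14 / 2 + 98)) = -35571415092759 / 780586231718750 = -0.05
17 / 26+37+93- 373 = -6301 / 26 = -242.35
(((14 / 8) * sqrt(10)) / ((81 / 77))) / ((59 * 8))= 0.01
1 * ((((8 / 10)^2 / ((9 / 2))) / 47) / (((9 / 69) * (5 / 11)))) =8096 / 158625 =0.05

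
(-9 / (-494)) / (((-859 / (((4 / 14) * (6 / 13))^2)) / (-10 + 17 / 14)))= 39852 / 12299032291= 0.00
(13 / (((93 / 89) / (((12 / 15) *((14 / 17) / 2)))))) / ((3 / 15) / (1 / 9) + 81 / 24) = 259168 / 327267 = 0.79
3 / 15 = 1 / 5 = 0.20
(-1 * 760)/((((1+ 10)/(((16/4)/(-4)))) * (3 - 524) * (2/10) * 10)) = -380/5731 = -0.07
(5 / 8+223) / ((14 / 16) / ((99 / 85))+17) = 177111 / 14059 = 12.60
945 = 945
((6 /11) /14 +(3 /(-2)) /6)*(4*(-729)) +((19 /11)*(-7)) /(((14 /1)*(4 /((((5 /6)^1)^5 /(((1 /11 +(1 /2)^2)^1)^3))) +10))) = 32773863865 /53264288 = 615.31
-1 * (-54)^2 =-2916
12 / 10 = 6 / 5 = 1.20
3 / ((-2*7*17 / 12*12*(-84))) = 1 / 6664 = 0.00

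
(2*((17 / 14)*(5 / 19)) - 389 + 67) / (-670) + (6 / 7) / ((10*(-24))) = 169691 / 356440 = 0.48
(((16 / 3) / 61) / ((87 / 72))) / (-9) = -128 / 15921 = -0.01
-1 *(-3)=3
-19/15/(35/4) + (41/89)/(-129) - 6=-12353077/2009175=-6.15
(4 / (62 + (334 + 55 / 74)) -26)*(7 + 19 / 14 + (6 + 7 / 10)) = -23654178 / 60445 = -391.33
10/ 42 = 5/ 21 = 0.24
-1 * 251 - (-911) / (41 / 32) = 18861 / 41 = 460.02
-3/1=-3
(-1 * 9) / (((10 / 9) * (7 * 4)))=-81 / 280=-0.29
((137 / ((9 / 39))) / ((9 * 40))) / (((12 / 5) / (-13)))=-23153 / 2592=-8.93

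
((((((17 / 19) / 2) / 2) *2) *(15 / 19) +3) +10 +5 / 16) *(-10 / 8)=-394665 / 23104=-17.08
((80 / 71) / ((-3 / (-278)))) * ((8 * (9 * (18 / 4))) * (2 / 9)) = 533760 / 71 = 7517.75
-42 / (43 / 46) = -1932 / 43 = -44.93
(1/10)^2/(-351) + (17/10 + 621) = 21856769/35100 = 622.70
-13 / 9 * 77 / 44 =-91 / 36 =-2.53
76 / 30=38 / 15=2.53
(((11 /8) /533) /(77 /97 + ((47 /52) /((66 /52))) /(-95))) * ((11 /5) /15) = 2453033 /5097942460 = 0.00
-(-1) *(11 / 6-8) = -37 / 6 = -6.17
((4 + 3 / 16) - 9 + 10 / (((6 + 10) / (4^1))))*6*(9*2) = -999 / 4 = -249.75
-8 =-8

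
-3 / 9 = -1 / 3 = -0.33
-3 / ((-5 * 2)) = 3 / 10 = 0.30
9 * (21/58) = 189/58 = 3.26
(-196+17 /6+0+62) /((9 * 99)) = -787 /5346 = -0.15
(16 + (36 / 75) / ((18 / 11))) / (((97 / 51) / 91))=1890434 / 2425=779.56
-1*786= -786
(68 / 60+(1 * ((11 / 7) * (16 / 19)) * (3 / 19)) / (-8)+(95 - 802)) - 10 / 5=-26832676 / 37905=-707.89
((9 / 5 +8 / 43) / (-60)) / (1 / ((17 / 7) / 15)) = -1037 / 193500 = -0.01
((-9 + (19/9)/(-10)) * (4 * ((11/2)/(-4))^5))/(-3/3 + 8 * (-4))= -5.49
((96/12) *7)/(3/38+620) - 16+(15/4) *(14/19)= -11771325/895394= -13.15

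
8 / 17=0.47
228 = 228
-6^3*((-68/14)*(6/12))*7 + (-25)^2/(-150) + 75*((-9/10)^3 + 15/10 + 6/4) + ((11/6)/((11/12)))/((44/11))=460639/120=3838.66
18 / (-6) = -3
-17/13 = -1.31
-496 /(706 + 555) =-0.39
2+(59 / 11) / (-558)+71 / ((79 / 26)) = 12295891 / 484902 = 25.36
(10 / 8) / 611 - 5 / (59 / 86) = -1050625 / 144196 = -7.29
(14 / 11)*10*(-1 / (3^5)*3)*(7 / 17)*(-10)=9800 / 15147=0.65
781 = 781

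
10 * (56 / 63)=80 / 9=8.89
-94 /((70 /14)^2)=-94 /25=-3.76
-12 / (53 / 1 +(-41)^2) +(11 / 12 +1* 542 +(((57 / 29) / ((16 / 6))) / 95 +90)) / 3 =636523873 / 3017160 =210.97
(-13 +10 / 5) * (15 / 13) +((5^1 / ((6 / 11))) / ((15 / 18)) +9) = 95 / 13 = 7.31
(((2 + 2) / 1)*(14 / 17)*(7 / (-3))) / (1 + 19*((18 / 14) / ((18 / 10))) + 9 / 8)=-21952 / 44829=-0.49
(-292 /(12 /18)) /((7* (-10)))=219 /35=6.26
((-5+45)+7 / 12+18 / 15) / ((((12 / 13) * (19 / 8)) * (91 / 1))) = 2507 / 11970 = 0.21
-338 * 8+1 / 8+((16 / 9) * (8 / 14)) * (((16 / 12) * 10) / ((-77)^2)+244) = -22017172795 / 8964648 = -2456.00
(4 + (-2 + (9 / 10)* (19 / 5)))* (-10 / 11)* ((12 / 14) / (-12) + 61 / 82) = -52303 / 15785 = -3.31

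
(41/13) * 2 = 82/13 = 6.31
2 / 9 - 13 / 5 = -107 / 45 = -2.38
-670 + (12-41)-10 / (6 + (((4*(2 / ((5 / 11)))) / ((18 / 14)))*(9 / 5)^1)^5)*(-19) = -30999237738954562 / 44347980925163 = -699.00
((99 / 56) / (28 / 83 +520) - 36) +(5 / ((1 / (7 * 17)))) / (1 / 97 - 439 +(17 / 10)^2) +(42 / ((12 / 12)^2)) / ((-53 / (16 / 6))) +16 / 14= -113576161175987 / 2963012014816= -38.33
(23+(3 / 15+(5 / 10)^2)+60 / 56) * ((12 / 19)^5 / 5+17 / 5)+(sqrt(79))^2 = 56458025739 / 346653860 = 162.87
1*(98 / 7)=14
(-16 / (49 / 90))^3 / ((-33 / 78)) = 59990.14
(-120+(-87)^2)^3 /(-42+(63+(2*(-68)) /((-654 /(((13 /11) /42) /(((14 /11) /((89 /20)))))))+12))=397364445708031620 /31745209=12517304444.52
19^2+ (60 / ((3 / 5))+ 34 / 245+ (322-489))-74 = 53934 / 245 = 220.14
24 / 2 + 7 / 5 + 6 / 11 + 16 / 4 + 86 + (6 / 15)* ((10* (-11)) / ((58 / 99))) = 46003 / 1595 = 28.84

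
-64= -64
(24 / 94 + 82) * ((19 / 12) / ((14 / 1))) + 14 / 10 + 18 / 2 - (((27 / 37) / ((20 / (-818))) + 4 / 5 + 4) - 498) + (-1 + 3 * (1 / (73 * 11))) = 541.75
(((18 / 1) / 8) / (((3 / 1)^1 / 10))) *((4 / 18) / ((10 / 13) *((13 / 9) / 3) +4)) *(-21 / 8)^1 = -945 / 944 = -1.00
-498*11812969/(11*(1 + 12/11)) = -5882858562/23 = -255776459.22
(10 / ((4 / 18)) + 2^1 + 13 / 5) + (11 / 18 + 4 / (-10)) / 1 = 49.81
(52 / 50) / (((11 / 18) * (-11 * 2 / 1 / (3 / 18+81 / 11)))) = -19383 / 33275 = -0.58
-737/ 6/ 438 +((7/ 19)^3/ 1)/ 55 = -277128161/ 991399860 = -0.28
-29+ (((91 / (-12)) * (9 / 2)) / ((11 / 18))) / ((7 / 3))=-2329 / 44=-52.93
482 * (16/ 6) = 3856/ 3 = 1285.33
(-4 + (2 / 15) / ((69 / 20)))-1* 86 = -18622 / 207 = -89.96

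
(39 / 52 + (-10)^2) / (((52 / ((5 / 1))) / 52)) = 2015 / 4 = 503.75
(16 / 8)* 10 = 20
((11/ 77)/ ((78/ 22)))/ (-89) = -11/ 24297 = -0.00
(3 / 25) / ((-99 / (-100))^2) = 400 / 3267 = 0.12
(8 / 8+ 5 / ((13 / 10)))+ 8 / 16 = 139 / 26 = 5.35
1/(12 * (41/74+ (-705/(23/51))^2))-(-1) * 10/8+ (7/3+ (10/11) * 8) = 137087102165993/12627702323148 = 10.86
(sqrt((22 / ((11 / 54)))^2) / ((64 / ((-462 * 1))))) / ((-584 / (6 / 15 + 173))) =5407479 / 23360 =231.48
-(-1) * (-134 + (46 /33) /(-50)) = -134.03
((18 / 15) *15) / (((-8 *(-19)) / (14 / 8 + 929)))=33507 / 304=110.22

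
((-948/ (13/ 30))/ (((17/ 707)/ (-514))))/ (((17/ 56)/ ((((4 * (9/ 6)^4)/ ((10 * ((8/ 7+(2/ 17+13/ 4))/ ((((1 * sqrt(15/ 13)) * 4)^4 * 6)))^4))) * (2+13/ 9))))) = 10229850033999270267567113168014540800000000/ 225329653313830116183613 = 45399484193727244892.95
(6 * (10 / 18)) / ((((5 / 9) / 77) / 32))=14784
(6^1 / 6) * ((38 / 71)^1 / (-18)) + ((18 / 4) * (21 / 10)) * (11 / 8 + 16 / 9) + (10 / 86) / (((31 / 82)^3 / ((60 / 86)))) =176079070784807 / 5631743072160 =31.27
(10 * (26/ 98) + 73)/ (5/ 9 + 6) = 33363/ 2891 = 11.54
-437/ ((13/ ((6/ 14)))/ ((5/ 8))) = -6555/ 728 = -9.00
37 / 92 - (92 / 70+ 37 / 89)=-380533 / 286580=-1.33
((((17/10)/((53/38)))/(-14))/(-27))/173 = 323/17329410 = 0.00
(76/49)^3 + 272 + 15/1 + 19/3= 104848048/352947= 297.06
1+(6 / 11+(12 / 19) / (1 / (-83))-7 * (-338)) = 483861 / 209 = 2315.12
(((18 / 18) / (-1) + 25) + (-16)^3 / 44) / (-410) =76 / 451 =0.17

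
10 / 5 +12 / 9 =10 / 3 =3.33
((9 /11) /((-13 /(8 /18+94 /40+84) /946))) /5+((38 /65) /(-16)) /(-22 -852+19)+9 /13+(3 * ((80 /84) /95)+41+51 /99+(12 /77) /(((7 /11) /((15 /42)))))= -1662708138061 /1677475800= -991.20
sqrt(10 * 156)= 2 * sqrt(390)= 39.50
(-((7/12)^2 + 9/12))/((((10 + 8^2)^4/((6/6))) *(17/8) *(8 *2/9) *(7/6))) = -471/57094440704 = -0.00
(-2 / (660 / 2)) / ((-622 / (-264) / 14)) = -56 / 1555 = -0.04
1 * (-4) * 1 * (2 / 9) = -0.89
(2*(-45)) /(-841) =90 /841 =0.11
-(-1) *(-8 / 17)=-8 / 17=-0.47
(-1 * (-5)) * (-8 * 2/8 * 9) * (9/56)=-405/28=-14.46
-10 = -10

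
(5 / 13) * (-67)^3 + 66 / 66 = -1503802 / 13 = -115677.08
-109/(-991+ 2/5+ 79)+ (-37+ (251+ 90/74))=36315519/168646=215.34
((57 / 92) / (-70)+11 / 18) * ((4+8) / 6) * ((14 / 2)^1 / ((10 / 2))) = 34907 / 20700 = 1.69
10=10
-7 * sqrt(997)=-221.03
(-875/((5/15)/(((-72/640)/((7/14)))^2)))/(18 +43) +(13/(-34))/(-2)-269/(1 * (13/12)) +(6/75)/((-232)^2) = -4540360602163/18140033600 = -250.30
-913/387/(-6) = 913/2322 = 0.39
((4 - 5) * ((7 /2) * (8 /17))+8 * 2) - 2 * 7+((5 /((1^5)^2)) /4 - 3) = -95 /68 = -1.40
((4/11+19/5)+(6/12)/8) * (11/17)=3719/1360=2.73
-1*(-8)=8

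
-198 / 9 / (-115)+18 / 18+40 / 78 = 7643 / 4485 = 1.70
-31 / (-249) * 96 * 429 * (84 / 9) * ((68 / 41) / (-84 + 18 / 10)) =-1350469120 / 1398633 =-965.56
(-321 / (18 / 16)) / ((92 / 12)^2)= -2568 / 529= -4.85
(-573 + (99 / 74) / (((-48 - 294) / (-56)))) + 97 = -475.78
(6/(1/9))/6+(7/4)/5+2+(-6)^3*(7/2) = -14893/20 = -744.65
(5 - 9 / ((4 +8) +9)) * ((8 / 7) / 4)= 1.31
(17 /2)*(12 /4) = 51 /2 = 25.50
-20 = -20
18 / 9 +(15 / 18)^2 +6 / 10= 593 / 180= 3.29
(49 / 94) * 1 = 49 / 94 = 0.52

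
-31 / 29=-1.07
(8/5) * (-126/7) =-144/5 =-28.80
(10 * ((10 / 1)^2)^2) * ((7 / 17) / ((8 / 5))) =437500 / 17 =25735.29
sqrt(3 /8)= sqrt(6) /4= 0.61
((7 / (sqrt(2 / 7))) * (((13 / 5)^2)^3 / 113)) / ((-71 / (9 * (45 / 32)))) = -2736800703 * sqrt(14) / 1604600000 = -6.38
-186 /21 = -62 /7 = -8.86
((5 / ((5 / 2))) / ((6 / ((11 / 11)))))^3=0.04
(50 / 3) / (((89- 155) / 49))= -1225 / 99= -12.37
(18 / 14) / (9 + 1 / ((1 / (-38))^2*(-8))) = -18 / 2401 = -0.01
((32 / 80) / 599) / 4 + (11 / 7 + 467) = 19647207 / 41930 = 468.57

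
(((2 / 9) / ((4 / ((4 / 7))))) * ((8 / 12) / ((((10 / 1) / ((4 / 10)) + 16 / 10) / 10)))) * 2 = 400 / 25137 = 0.02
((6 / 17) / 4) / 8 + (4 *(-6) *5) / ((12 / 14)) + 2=-37533 / 272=-137.99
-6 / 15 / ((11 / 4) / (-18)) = 144 / 55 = 2.62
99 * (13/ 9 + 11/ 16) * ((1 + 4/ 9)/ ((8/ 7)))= 307307/ 1152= 266.76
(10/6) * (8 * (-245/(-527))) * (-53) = -519400/1581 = -328.53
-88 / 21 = -4.19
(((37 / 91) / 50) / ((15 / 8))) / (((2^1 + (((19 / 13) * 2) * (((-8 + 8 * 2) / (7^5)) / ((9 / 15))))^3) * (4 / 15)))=114505079612169519 / 14081030148210640850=0.01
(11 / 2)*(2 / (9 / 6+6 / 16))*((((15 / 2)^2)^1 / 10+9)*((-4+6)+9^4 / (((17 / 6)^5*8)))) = 3954095574 / 7099285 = 556.97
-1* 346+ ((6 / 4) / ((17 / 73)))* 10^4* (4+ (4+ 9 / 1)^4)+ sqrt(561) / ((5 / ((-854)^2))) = 729316* sqrt(561) / 5+ 31278669118 / 17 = 1843376546.69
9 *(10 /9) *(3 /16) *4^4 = 480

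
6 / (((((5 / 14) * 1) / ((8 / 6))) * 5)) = 112 / 25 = 4.48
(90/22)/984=0.00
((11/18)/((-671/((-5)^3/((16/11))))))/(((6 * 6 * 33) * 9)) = 125/17076096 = 0.00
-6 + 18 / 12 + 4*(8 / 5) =1.90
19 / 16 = 1.19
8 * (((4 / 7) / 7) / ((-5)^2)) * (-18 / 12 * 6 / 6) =-0.04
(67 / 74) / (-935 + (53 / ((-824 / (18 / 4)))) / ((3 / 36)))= -13802 / 14306087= -0.00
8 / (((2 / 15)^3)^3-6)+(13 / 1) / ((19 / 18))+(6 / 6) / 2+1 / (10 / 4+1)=361021586998465 / 30677800713154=11.77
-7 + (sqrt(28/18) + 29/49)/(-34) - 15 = -36681/1666 - sqrt(14)/102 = -22.05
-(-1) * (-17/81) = -17/81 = -0.21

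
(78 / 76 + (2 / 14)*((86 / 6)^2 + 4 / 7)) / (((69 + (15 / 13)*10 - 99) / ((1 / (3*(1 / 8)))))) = -6635213 / 1508220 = -4.40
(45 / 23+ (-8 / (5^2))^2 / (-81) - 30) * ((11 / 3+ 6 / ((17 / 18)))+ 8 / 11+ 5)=-288470709898 / 653214375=-441.62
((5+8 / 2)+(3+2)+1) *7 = 105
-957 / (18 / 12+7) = -1914 / 17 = -112.59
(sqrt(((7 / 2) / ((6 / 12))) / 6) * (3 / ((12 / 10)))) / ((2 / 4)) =5 * sqrt(42) / 6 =5.40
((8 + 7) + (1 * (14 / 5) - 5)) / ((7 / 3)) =192 / 35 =5.49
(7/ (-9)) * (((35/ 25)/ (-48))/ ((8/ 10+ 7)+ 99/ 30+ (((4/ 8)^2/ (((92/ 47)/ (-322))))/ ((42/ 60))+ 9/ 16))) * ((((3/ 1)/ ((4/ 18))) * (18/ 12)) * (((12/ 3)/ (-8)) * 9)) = 0.04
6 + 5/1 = 11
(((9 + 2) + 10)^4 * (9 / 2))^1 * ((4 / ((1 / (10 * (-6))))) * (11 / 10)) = -231043428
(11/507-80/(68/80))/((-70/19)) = 2201321/86190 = 25.54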